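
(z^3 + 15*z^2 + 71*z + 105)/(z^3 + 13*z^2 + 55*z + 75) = (z + 7)/(z + 5)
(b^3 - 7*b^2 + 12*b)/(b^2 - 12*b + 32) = b*(b - 3)/(b - 8)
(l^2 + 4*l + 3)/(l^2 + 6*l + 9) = (l + 1)/(l + 3)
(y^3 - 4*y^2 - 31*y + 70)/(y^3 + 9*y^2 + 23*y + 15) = (y^2 - 9*y + 14)/(y^2 + 4*y + 3)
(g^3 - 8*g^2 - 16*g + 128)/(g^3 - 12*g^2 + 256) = (g - 4)/(g - 8)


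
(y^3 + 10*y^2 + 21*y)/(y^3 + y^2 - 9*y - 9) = y*(y + 7)/(y^2 - 2*y - 3)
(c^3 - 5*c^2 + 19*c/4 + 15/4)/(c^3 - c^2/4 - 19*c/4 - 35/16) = 4*(c - 3)/(4*c + 7)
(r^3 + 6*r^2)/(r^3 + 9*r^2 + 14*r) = r*(r + 6)/(r^2 + 9*r + 14)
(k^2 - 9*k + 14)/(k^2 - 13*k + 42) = (k - 2)/(k - 6)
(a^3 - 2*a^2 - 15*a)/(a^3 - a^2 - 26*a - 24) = a*(-a^2 + 2*a + 15)/(-a^3 + a^2 + 26*a + 24)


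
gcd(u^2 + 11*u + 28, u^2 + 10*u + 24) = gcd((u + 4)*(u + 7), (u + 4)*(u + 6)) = u + 4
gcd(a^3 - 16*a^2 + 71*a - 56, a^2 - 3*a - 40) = a - 8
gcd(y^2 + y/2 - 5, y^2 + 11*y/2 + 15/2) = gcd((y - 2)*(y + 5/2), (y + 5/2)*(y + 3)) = y + 5/2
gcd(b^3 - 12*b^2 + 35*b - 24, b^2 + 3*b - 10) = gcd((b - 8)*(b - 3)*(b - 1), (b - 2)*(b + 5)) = 1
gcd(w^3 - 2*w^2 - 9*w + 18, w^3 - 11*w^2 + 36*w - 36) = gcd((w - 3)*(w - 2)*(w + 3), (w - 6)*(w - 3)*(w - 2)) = w^2 - 5*w + 6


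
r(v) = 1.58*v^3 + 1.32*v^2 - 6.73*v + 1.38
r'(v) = 4.74*v^2 + 2.64*v - 6.73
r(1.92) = 4.51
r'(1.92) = 15.81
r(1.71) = 1.63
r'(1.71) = 11.64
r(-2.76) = -3.21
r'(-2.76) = 22.09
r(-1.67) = 8.94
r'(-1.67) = 2.08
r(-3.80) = -40.68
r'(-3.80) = 51.68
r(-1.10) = 8.28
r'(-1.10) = -3.90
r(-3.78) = -39.66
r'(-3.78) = 51.02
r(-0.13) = 2.27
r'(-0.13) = -6.99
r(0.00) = 1.38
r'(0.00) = -6.73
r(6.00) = 349.80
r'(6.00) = 179.75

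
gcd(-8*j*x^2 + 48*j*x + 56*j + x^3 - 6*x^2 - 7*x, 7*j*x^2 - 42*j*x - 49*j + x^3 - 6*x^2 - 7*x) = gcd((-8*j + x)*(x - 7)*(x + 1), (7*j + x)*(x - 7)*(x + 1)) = x^2 - 6*x - 7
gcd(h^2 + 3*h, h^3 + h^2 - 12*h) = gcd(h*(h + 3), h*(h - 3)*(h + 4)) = h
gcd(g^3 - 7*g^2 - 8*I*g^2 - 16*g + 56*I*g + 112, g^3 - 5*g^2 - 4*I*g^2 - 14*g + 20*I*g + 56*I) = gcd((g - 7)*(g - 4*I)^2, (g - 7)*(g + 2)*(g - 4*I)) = g^2 + g*(-7 - 4*I) + 28*I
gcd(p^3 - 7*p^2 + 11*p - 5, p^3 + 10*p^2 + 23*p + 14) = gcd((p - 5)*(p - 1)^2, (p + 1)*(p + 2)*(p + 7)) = 1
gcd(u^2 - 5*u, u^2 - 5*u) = u^2 - 5*u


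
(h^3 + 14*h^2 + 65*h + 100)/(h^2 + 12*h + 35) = (h^2 + 9*h + 20)/(h + 7)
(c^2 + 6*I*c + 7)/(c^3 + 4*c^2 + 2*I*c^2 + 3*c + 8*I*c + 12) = (c + 7*I)/(c^2 + c*(4 + 3*I) + 12*I)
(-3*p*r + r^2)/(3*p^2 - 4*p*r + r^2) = -r/(p - r)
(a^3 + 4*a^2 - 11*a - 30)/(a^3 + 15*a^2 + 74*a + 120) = (a^2 - a - 6)/(a^2 + 10*a + 24)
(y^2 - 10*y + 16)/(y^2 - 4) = (y - 8)/(y + 2)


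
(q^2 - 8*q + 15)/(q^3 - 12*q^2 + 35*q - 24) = (q - 5)/(q^2 - 9*q + 8)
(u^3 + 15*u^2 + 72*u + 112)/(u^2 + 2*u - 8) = (u^2 + 11*u + 28)/(u - 2)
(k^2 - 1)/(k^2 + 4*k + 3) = (k - 1)/(k + 3)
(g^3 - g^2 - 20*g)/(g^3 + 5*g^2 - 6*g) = (g^2 - g - 20)/(g^2 + 5*g - 6)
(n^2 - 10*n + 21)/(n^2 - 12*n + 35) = (n - 3)/(n - 5)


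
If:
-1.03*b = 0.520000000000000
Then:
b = -0.50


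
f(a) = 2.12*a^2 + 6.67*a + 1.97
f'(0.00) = 6.67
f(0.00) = 1.97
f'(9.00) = 44.83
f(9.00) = 233.72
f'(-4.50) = -12.41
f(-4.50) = 14.88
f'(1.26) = 12.01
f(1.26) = 13.74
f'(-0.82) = 3.19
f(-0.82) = -2.07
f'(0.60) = 9.21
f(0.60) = 6.74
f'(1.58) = 13.37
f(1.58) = 17.80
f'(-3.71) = -9.06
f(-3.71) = 6.40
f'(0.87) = 10.36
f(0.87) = 9.38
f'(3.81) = 22.82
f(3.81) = 58.16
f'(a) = 4.24*a + 6.67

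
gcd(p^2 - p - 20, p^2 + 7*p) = 1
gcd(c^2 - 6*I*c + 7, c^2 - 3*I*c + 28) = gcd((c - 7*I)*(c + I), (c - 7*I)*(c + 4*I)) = c - 7*I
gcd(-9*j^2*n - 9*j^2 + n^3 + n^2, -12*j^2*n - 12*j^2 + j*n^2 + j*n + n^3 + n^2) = 3*j*n + 3*j - n^2 - n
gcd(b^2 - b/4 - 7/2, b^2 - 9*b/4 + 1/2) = b - 2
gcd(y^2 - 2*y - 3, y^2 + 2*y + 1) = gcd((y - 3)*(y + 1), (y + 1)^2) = y + 1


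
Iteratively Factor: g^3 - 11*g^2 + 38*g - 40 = (g - 4)*(g^2 - 7*g + 10) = (g - 5)*(g - 4)*(g - 2)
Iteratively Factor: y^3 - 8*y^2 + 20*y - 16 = (y - 2)*(y^2 - 6*y + 8) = (y - 2)^2*(y - 4)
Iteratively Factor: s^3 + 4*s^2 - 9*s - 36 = (s + 4)*(s^2 - 9) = (s - 3)*(s + 4)*(s + 3)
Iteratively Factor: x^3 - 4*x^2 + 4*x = (x - 2)*(x^2 - 2*x) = x*(x - 2)*(x - 2)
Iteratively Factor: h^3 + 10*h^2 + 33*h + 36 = (h + 4)*(h^2 + 6*h + 9) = (h + 3)*(h + 4)*(h + 3)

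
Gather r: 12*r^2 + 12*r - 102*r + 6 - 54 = 12*r^2 - 90*r - 48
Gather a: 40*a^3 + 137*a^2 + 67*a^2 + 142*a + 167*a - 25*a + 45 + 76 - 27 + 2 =40*a^3 + 204*a^2 + 284*a + 96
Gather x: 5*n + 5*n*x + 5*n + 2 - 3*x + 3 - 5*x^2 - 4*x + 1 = 10*n - 5*x^2 + x*(5*n - 7) + 6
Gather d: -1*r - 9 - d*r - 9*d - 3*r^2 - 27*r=d*(-r - 9) - 3*r^2 - 28*r - 9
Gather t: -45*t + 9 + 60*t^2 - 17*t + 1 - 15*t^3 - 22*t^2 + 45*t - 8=-15*t^3 + 38*t^2 - 17*t + 2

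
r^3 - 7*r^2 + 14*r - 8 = (r - 4)*(r - 2)*(r - 1)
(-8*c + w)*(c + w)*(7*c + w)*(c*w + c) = -56*c^4*w - 56*c^4 - 57*c^3*w^2 - 57*c^3*w + c*w^4 + c*w^3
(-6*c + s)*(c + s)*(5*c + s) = -30*c^3 - 31*c^2*s + s^3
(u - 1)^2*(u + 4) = u^3 + 2*u^2 - 7*u + 4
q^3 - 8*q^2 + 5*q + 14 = (q - 7)*(q - 2)*(q + 1)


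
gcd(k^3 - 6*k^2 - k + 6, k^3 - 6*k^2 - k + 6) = k^3 - 6*k^2 - k + 6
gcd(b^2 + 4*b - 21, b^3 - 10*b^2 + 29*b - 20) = 1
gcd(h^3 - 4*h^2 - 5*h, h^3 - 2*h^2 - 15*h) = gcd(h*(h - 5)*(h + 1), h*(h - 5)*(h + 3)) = h^2 - 5*h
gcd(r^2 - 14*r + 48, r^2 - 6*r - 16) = r - 8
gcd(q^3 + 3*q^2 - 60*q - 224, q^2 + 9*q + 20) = q + 4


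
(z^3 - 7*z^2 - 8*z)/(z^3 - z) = (z - 8)/(z - 1)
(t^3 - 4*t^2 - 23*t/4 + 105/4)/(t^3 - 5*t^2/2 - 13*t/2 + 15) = (t - 7/2)/(t - 2)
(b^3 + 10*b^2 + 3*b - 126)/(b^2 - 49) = (b^2 + 3*b - 18)/(b - 7)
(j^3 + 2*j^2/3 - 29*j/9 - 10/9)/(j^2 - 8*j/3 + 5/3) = (3*j^2 + 7*j + 2)/(3*(j - 1))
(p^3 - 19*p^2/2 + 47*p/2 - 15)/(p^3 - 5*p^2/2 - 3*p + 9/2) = (2*p^2 - 17*p + 30)/(2*p^2 - 3*p - 9)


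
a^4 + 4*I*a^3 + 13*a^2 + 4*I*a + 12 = (a - 2*I)*(a - I)*(a + I)*(a + 6*I)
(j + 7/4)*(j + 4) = j^2 + 23*j/4 + 7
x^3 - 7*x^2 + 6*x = x*(x - 6)*(x - 1)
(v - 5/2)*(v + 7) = v^2 + 9*v/2 - 35/2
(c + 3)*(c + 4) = c^2 + 7*c + 12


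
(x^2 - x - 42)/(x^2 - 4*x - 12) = (-x^2 + x + 42)/(-x^2 + 4*x + 12)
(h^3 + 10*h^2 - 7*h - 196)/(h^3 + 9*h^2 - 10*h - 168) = (h + 7)/(h + 6)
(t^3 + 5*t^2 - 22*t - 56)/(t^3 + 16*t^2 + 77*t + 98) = (t - 4)/(t + 7)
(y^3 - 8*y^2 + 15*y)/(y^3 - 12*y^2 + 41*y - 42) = y*(y - 5)/(y^2 - 9*y + 14)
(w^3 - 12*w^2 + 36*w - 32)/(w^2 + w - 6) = (w^2 - 10*w + 16)/(w + 3)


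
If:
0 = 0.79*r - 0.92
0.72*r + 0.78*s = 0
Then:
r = 1.16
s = -1.07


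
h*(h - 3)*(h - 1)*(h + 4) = h^4 - 13*h^2 + 12*h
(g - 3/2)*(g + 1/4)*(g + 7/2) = g^3 + 9*g^2/4 - 19*g/4 - 21/16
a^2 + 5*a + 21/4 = (a + 3/2)*(a + 7/2)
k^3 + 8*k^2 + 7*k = k*(k + 1)*(k + 7)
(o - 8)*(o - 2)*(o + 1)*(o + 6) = o^4 - 3*o^3 - 48*o^2 + 52*o + 96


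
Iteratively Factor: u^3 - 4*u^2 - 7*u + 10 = (u + 2)*(u^2 - 6*u + 5) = (u - 1)*(u + 2)*(u - 5)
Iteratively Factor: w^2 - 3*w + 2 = (w - 2)*(w - 1)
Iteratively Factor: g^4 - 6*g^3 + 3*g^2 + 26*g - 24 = (g - 3)*(g^3 - 3*g^2 - 6*g + 8) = (g - 4)*(g - 3)*(g^2 + g - 2) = (g - 4)*(g - 3)*(g + 2)*(g - 1)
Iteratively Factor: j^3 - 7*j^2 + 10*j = (j - 2)*(j^2 - 5*j) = j*(j - 2)*(j - 5)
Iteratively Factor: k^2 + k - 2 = (k + 2)*(k - 1)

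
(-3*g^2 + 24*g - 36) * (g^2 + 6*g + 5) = -3*g^4 + 6*g^3 + 93*g^2 - 96*g - 180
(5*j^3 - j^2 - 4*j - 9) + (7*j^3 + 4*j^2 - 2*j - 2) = 12*j^3 + 3*j^2 - 6*j - 11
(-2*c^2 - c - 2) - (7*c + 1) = -2*c^2 - 8*c - 3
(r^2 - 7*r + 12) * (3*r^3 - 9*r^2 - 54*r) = 3*r^5 - 30*r^4 + 45*r^3 + 270*r^2 - 648*r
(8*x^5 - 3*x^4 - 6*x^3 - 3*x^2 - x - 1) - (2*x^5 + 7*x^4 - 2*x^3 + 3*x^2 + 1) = 6*x^5 - 10*x^4 - 4*x^3 - 6*x^2 - x - 2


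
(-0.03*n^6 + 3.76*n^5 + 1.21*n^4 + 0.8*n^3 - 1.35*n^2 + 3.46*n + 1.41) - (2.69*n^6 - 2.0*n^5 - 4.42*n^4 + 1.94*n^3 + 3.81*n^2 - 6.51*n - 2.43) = -2.72*n^6 + 5.76*n^5 + 5.63*n^4 - 1.14*n^3 - 5.16*n^2 + 9.97*n + 3.84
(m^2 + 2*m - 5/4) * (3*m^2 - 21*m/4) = 3*m^4 + 3*m^3/4 - 57*m^2/4 + 105*m/16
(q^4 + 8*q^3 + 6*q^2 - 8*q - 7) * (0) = 0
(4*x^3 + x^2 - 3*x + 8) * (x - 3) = 4*x^4 - 11*x^3 - 6*x^2 + 17*x - 24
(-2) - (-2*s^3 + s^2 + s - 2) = 2*s^3 - s^2 - s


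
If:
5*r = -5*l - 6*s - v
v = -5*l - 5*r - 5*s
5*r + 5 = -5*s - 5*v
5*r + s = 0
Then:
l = 1/5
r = 0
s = 0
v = -1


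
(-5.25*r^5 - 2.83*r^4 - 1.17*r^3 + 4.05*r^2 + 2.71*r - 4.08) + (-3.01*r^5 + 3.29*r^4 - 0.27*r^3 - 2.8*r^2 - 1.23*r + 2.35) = -8.26*r^5 + 0.46*r^4 - 1.44*r^3 + 1.25*r^2 + 1.48*r - 1.73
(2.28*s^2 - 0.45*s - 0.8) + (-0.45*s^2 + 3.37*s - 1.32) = 1.83*s^2 + 2.92*s - 2.12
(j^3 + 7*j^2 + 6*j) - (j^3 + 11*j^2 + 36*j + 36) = -4*j^2 - 30*j - 36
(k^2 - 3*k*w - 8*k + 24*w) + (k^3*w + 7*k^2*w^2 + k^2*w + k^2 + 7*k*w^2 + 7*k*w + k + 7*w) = k^3*w + 7*k^2*w^2 + k^2*w + 2*k^2 + 7*k*w^2 + 4*k*w - 7*k + 31*w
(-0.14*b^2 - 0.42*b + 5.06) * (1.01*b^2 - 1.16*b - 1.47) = -0.1414*b^4 - 0.2618*b^3 + 5.8036*b^2 - 5.2522*b - 7.4382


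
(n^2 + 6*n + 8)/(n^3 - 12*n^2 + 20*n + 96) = (n + 4)/(n^2 - 14*n + 48)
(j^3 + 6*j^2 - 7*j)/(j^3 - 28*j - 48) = j*(-j^2 - 6*j + 7)/(-j^3 + 28*j + 48)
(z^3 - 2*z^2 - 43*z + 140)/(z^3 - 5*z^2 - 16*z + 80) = (z + 7)/(z + 4)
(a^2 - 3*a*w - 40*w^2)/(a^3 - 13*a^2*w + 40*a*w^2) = (-a - 5*w)/(a*(-a + 5*w))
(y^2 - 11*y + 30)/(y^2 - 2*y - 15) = (y - 6)/(y + 3)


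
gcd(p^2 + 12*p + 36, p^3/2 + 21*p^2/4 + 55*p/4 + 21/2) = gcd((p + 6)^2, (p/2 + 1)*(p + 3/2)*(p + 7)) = 1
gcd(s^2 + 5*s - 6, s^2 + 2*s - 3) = s - 1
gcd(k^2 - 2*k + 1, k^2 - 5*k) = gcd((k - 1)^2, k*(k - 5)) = 1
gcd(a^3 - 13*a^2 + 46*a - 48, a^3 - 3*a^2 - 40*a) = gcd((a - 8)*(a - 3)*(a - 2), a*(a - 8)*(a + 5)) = a - 8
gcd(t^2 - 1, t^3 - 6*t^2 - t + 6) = t^2 - 1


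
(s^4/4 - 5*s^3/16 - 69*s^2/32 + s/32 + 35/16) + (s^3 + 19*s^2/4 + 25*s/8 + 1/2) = s^4/4 + 11*s^3/16 + 83*s^2/32 + 101*s/32 + 43/16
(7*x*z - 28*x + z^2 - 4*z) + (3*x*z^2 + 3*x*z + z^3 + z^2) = 3*x*z^2 + 10*x*z - 28*x + z^3 + 2*z^2 - 4*z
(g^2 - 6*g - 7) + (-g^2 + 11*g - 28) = 5*g - 35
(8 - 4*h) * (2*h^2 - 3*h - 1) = -8*h^3 + 28*h^2 - 20*h - 8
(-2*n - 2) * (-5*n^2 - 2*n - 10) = 10*n^3 + 14*n^2 + 24*n + 20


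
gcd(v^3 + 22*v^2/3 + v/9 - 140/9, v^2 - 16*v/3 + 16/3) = v - 4/3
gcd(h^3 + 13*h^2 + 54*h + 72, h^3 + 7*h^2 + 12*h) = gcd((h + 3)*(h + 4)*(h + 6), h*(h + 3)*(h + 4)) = h^2 + 7*h + 12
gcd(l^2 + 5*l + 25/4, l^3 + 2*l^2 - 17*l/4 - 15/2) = l + 5/2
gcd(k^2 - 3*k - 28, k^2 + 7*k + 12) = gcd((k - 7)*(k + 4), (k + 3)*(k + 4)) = k + 4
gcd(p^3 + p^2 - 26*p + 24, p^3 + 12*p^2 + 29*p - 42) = p^2 + 5*p - 6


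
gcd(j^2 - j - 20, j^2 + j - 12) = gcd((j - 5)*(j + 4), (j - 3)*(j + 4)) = j + 4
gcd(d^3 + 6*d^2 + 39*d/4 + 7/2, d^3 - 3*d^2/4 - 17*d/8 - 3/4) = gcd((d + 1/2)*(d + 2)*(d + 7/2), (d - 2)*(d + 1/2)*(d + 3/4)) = d + 1/2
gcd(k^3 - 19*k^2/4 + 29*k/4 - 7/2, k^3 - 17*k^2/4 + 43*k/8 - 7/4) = k^2 - 15*k/4 + 7/2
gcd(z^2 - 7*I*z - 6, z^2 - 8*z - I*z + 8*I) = z - I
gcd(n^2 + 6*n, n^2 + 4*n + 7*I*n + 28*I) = 1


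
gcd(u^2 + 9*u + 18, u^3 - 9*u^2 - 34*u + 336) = u + 6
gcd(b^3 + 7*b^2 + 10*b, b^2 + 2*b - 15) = b + 5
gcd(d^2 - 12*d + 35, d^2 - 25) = d - 5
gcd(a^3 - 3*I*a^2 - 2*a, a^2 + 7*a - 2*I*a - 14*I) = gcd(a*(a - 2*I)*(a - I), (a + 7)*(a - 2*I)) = a - 2*I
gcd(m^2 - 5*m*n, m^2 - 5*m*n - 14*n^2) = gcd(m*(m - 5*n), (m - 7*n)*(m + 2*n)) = 1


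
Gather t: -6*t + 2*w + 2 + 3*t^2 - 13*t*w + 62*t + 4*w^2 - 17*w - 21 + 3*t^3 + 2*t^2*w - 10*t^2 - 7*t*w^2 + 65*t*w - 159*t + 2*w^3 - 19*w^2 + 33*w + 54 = 3*t^3 + t^2*(2*w - 7) + t*(-7*w^2 + 52*w - 103) + 2*w^3 - 15*w^2 + 18*w + 35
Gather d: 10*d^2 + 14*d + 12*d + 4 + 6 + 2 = 10*d^2 + 26*d + 12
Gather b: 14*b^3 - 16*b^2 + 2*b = 14*b^3 - 16*b^2 + 2*b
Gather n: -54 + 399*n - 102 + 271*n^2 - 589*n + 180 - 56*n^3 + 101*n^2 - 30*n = -56*n^3 + 372*n^2 - 220*n + 24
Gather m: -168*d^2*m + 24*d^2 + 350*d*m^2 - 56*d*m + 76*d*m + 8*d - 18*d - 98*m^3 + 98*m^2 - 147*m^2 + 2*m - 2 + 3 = 24*d^2 - 10*d - 98*m^3 + m^2*(350*d - 49) + m*(-168*d^2 + 20*d + 2) + 1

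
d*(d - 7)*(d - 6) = d^3 - 13*d^2 + 42*d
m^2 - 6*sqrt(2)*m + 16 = (m - 4*sqrt(2))*(m - 2*sqrt(2))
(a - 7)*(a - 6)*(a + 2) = a^3 - 11*a^2 + 16*a + 84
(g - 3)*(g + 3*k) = g^2 + 3*g*k - 3*g - 9*k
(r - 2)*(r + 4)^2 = r^3 + 6*r^2 - 32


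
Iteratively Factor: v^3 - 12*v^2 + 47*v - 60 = (v - 5)*(v^2 - 7*v + 12) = (v - 5)*(v - 4)*(v - 3)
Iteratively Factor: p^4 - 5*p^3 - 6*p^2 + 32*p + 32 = (p + 1)*(p^3 - 6*p^2 + 32) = (p - 4)*(p + 1)*(p^2 - 2*p - 8) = (p - 4)^2*(p + 1)*(p + 2)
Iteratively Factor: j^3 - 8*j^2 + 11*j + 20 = (j + 1)*(j^2 - 9*j + 20) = (j - 4)*(j + 1)*(j - 5)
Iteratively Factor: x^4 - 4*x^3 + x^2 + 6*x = (x)*(x^3 - 4*x^2 + x + 6) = x*(x + 1)*(x^2 - 5*x + 6) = x*(x - 2)*(x + 1)*(x - 3)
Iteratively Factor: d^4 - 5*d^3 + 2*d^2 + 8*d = (d)*(d^3 - 5*d^2 + 2*d + 8) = d*(d + 1)*(d^2 - 6*d + 8) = d*(d - 2)*(d + 1)*(d - 4)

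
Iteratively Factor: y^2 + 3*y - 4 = (y + 4)*(y - 1)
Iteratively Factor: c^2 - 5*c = (c - 5)*(c)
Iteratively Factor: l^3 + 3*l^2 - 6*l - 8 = (l + 1)*(l^2 + 2*l - 8) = (l - 2)*(l + 1)*(l + 4)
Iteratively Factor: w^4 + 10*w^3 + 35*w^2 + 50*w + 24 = (w + 1)*(w^3 + 9*w^2 + 26*w + 24) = (w + 1)*(w + 2)*(w^2 + 7*w + 12) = (w + 1)*(w + 2)*(w + 4)*(w + 3)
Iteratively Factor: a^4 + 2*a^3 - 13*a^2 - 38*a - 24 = (a + 1)*(a^3 + a^2 - 14*a - 24) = (a + 1)*(a + 2)*(a^2 - a - 12) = (a + 1)*(a + 2)*(a + 3)*(a - 4)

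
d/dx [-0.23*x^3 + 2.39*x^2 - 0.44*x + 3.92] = -0.69*x^2 + 4.78*x - 0.44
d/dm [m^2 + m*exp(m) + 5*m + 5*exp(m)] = m*exp(m) + 2*m + 6*exp(m) + 5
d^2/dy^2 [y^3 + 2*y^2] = 6*y + 4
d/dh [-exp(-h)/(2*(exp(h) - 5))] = (exp(h) - 5/2)*exp(-h)/(exp(h) - 5)^2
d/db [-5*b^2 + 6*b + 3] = 6 - 10*b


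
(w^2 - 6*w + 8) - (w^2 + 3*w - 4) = 12 - 9*w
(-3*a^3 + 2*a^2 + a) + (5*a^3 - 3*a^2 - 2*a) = 2*a^3 - a^2 - a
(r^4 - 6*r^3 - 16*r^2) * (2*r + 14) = 2*r^5 + 2*r^4 - 116*r^3 - 224*r^2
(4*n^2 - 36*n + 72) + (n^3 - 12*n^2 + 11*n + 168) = n^3 - 8*n^2 - 25*n + 240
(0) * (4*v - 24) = 0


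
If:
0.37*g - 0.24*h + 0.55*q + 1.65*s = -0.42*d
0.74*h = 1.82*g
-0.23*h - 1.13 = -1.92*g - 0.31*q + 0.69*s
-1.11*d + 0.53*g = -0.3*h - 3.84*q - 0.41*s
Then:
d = 0.596811169998832 - 2.23641220674141*s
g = 0.73763777828444*s + 0.859859013206779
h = 1.81419021145632*s + 2.11478838383289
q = -0.996776727971514*s - 0.111380571211135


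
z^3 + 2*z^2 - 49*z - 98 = (z - 7)*(z + 2)*(z + 7)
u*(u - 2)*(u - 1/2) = u^3 - 5*u^2/2 + u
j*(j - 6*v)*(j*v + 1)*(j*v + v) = j^4*v^2 - 6*j^3*v^3 + j^3*v^2 + j^3*v - 6*j^2*v^3 - 6*j^2*v^2 + j^2*v - 6*j*v^2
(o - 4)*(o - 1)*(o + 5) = o^3 - 21*o + 20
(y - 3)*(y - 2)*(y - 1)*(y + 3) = y^4 - 3*y^3 - 7*y^2 + 27*y - 18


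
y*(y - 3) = y^2 - 3*y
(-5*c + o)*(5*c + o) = -25*c^2 + o^2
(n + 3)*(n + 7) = n^2 + 10*n + 21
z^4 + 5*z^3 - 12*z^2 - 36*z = z*(z - 3)*(z + 2)*(z + 6)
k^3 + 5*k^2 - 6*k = k*(k - 1)*(k + 6)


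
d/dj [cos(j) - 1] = -sin(j)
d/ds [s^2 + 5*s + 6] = 2*s + 5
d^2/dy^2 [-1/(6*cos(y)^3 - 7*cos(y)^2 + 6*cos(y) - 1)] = 2*((-21*cos(y) + 28*cos(2*y) - 27*cos(3*y))*(6*cos(y)^3 - 7*cos(y)^2 + 6*cos(y) - 1)/4 - 4*(9*cos(y)^2 - 7*cos(y) + 3)^2*sin(y)^2)/(6*cos(y)^3 - 7*cos(y)^2 + 6*cos(y) - 1)^3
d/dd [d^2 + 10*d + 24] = 2*d + 10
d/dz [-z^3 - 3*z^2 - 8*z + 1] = -3*z^2 - 6*z - 8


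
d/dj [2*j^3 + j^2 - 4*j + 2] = 6*j^2 + 2*j - 4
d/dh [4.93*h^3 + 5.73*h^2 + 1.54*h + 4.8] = 14.79*h^2 + 11.46*h + 1.54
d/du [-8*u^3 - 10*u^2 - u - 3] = -24*u^2 - 20*u - 1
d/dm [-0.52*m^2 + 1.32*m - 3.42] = 1.32 - 1.04*m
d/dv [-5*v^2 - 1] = -10*v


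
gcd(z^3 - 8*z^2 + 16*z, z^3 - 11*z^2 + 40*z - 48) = z^2 - 8*z + 16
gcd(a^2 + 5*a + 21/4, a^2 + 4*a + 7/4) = a + 7/2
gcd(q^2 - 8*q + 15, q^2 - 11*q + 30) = q - 5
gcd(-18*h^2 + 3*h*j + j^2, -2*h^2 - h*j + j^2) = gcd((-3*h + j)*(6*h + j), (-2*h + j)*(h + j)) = 1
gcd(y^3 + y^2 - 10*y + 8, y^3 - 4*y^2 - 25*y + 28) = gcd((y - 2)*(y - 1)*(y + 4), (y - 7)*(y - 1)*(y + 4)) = y^2 + 3*y - 4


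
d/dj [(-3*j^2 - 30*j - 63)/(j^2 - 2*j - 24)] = 18*(2*j^2 + 15*j + 33)/(j^4 - 4*j^3 - 44*j^2 + 96*j + 576)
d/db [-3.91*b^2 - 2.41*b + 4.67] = -7.82*b - 2.41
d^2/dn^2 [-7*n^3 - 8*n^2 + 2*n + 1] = -42*n - 16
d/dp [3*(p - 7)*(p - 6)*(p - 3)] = 9*p^2 - 96*p + 243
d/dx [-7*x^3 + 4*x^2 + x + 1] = -21*x^2 + 8*x + 1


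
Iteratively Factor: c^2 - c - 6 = (c - 3)*(c + 2)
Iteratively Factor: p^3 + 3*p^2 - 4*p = (p - 1)*(p^2 + 4*p) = (p - 1)*(p + 4)*(p)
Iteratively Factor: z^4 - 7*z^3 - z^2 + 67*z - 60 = (z + 3)*(z^3 - 10*z^2 + 29*z - 20) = (z - 4)*(z + 3)*(z^2 - 6*z + 5) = (z - 4)*(z - 1)*(z + 3)*(z - 5)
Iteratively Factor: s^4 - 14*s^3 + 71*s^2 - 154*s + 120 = (s - 2)*(s^3 - 12*s^2 + 47*s - 60) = (s - 5)*(s - 2)*(s^2 - 7*s + 12) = (s - 5)*(s - 3)*(s - 2)*(s - 4)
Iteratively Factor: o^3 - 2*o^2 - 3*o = (o + 1)*(o^2 - 3*o) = (o - 3)*(o + 1)*(o)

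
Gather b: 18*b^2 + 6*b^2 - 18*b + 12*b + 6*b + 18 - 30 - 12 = 24*b^2 - 24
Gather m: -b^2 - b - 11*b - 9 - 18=-b^2 - 12*b - 27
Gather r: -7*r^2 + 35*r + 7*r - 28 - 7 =-7*r^2 + 42*r - 35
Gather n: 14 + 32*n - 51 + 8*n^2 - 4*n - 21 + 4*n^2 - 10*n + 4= 12*n^2 + 18*n - 54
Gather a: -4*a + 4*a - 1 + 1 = 0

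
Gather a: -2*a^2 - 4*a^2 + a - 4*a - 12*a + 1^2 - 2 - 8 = -6*a^2 - 15*a - 9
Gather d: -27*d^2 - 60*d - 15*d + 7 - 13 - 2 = -27*d^2 - 75*d - 8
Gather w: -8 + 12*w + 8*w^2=8*w^2 + 12*w - 8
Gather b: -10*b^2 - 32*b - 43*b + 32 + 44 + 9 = -10*b^2 - 75*b + 85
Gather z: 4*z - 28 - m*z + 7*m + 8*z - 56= 7*m + z*(12 - m) - 84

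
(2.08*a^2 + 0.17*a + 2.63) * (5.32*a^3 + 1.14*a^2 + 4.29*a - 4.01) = 11.0656*a^5 + 3.2756*a^4 + 23.1086*a^3 - 4.6133*a^2 + 10.601*a - 10.5463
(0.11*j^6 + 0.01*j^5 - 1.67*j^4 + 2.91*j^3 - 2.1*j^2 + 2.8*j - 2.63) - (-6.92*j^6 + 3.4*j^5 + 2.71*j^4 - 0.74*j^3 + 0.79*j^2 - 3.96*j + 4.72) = 7.03*j^6 - 3.39*j^5 - 4.38*j^4 + 3.65*j^3 - 2.89*j^2 + 6.76*j - 7.35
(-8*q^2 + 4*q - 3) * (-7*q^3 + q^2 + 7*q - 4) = 56*q^5 - 36*q^4 - 31*q^3 + 57*q^2 - 37*q + 12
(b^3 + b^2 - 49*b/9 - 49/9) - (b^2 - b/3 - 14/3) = b^3 - 46*b/9 - 7/9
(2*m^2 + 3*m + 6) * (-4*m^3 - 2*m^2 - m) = -8*m^5 - 16*m^4 - 32*m^3 - 15*m^2 - 6*m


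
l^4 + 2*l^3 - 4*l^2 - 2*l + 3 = (l - 1)^2*(l + 1)*(l + 3)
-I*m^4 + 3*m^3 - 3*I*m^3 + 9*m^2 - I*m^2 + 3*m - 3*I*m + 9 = (m + 3)*(m - I)*(m + 3*I)*(-I*m + 1)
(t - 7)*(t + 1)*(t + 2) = t^3 - 4*t^2 - 19*t - 14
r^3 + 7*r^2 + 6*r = r*(r + 1)*(r + 6)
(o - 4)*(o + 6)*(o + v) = o^3 + o^2*v + 2*o^2 + 2*o*v - 24*o - 24*v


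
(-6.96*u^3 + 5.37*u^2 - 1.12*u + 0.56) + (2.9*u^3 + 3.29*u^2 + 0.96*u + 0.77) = -4.06*u^3 + 8.66*u^2 - 0.16*u + 1.33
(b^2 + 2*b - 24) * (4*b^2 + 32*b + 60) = 4*b^4 + 40*b^3 + 28*b^2 - 648*b - 1440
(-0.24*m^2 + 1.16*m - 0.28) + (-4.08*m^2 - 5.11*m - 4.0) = -4.32*m^2 - 3.95*m - 4.28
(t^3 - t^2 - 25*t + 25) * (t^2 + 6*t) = t^5 + 5*t^4 - 31*t^3 - 125*t^2 + 150*t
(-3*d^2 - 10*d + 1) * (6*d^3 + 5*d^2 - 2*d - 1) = -18*d^5 - 75*d^4 - 38*d^3 + 28*d^2 + 8*d - 1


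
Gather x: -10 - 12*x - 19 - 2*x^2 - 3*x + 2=-2*x^2 - 15*x - 27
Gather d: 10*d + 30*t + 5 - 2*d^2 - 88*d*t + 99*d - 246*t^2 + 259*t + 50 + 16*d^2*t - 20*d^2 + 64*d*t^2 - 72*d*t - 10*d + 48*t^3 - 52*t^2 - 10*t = d^2*(16*t - 22) + d*(64*t^2 - 160*t + 99) + 48*t^3 - 298*t^2 + 279*t + 55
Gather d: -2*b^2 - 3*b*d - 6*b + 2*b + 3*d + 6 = -2*b^2 - 4*b + d*(3 - 3*b) + 6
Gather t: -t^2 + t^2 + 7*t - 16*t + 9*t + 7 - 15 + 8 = 0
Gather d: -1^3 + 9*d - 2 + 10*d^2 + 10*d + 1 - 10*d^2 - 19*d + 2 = 0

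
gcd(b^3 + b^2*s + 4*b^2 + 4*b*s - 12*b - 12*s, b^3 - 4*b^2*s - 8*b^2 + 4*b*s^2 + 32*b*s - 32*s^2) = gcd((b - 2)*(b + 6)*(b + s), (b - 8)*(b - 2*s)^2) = 1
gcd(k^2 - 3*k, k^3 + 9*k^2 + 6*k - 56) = 1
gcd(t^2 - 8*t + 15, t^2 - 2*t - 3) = t - 3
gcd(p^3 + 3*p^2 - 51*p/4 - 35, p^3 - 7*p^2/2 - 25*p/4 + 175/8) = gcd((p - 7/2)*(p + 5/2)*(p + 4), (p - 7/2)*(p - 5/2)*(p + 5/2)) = p^2 - p - 35/4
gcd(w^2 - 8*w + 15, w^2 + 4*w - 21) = w - 3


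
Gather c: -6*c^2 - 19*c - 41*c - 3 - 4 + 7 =-6*c^2 - 60*c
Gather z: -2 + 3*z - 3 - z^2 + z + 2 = -z^2 + 4*z - 3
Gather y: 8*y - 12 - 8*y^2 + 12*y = -8*y^2 + 20*y - 12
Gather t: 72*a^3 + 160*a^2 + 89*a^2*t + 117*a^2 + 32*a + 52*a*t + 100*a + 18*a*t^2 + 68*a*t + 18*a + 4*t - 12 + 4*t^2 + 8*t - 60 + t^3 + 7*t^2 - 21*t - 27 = 72*a^3 + 277*a^2 + 150*a + t^3 + t^2*(18*a + 11) + t*(89*a^2 + 120*a - 9) - 99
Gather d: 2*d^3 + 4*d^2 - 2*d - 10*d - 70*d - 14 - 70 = 2*d^3 + 4*d^2 - 82*d - 84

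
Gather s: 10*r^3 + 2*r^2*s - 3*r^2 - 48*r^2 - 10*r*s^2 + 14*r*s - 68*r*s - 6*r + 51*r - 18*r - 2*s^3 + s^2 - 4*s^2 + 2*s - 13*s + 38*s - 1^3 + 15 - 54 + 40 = 10*r^3 - 51*r^2 + 27*r - 2*s^3 + s^2*(-10*r - 3) + s*(2*r^2 - 54*r + 27)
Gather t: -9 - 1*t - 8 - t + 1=-2*t - 16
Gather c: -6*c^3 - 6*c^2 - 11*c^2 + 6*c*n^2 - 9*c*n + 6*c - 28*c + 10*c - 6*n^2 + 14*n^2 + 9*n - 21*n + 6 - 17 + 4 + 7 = -6*c^3 - 17*c^2 + c*(6*n^2 - 9*n - 12) + 8*n^2 - 12*n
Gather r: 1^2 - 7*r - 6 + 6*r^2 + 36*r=6*r^2 + 29*r - 5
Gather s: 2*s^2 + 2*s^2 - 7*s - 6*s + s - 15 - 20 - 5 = 4*s^2 - 12*s - 40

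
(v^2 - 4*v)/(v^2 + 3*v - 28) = v/(v + 7)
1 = 1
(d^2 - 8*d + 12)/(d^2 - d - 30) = (d - 2)/(d + 5)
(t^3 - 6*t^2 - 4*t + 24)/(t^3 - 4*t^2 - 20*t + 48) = (t + 2)/(t + 4)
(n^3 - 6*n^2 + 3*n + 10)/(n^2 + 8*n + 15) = (n^3 - 6*n^2 + 3*n + 10)/(n^2 + 8*n + 15)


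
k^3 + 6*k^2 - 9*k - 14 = (k - 2)*(k + 1)*(k + 7)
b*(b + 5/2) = b^2 + 5*b/2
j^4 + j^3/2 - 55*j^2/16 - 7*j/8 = j*(j - 7/4)*(j + 1/4)*(j + 2)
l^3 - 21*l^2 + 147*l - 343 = (l - 7)^3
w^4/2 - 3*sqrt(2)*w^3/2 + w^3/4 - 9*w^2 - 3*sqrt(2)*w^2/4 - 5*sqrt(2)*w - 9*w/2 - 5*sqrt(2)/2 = (w/2 + sqrt(2)/2)*(w + 1/2)*(w - 5*sqrt(2))*(w + sqrt(2))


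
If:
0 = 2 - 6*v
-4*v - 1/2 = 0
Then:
No Solution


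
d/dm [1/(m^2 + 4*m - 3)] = 2*(-m - 2)/(m^2 + 4*m - 3)^2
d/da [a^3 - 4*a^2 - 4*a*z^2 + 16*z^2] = 3*a^2 - 8*a - 4*z^2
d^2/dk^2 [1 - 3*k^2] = -6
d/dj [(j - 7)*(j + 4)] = 2*j - 3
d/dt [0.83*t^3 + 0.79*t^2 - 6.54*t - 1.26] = 2.49*t^2 + 1.58*t - 6.54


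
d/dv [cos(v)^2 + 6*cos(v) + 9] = -2*(cos(v) + 3)*sin(v)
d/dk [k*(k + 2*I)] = 2*k + 2*I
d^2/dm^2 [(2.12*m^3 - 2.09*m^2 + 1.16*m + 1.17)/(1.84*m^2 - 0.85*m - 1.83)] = (18.6574*m^3 + 1.32818399999999*m^2 + 55.05444*m - 8.037264)/(6.229504*m^6 - 8.63328*m^5 - 14.598744*m^4 + 16.558595*m^3 + 14.519403*m^2 - 8.539695*m - 6.128487)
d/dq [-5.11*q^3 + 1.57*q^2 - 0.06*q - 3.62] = -15.33*q^2 + 3.14*q - 0.06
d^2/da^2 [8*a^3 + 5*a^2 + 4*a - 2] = 48*a + 10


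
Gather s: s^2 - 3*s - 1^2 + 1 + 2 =s^2 - 3*s + 2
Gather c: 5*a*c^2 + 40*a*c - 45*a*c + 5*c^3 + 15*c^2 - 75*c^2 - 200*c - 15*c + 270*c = 5*c^3 + c^2*(5*a - 60) + c*(55 - 5*a)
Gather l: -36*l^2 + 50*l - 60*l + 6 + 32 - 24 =-36*l^2 - 10*l + 14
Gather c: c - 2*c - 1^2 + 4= 3 - c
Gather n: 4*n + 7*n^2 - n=7*n^2 + 3*n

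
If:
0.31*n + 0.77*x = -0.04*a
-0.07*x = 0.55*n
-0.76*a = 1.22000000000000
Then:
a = -1.61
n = -0.01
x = 0.09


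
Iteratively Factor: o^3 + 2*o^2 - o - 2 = (o + 2)*(o^2 - 1) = (o + 1)*(o + 2)*(o - 1)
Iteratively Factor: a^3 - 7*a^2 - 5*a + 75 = (a - 5)*(a^2 - 2*a - 15) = (a - 5)*(a + 3)*(a - 5)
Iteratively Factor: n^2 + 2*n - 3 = (n + 3)*(n - 1)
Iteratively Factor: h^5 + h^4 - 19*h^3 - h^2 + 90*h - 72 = (h + 3)*(h^4 - 2*h^3 - 13*h^2 + 38*h - 24) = (h - 2)*(h + 3)*(h^3 - 13*h + 12) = (h - 2)*(h - 1)*(h + 3)*(h^2 + h - 12) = (h - 2)*(h - 1)*(h + 3)*(h + 4)*(h - 3)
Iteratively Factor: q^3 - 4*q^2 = (q)*(q^2 - 4*q) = q*(q - 4)*(q)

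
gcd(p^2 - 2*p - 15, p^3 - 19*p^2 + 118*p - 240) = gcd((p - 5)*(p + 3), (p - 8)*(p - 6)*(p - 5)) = p - 5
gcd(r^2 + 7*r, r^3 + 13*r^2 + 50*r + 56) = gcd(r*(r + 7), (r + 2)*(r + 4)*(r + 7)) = r + 7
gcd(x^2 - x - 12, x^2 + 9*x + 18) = x + 3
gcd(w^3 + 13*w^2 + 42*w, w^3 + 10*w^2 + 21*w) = w^2 + 7*w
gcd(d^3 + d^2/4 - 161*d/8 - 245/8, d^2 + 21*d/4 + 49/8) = d^2 + 21*d/4 + 49/8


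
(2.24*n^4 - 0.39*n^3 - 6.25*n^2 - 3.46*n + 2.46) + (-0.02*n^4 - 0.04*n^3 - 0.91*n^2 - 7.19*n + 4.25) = 2.22*n^4 - 0.43*n^3 - 7.16*n^2 - 10.65*n + 6.71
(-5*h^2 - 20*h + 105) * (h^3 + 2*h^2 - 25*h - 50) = -5*h^5 - 30*h^4 + 190*h^3 + 960*h^2 - 1625*h - 5250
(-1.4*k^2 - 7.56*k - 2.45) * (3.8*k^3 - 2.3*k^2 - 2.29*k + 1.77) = -5.32*k^5 - 25.508*k^4 + 11.284*k^3 + 20.4694*k^2 - 7.7707*k - 4.3365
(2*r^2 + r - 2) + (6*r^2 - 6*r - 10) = 8*r^2 - 5*r - 12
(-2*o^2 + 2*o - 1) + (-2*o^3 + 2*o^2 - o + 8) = -2*o^3 + o + 7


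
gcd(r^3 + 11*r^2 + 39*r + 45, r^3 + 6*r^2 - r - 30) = r^2 + 8*r + 15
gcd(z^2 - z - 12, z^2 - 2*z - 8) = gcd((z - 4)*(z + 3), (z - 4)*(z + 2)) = z - 4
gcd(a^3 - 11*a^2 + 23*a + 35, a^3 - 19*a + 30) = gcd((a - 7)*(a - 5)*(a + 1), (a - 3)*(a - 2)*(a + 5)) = 1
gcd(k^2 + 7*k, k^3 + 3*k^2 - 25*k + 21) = k + 7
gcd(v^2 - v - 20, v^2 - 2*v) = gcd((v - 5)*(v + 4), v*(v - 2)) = 1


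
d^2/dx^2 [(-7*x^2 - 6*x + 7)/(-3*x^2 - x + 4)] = 6*(11*x^3 + 21*x^2 + 51*x + 15)/(27*x^6 + 27*x^5 - 99*x^4 - 71*x^3 + 132*x^2 + 48*x - 64)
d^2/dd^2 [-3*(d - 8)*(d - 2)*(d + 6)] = 24 - 18*d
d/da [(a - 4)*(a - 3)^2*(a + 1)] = 4*a^3 - 27*a^2 + 46*a - 3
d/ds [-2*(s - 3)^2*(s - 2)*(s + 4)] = -8*s^3 + 24*s^2 + 44*s - 132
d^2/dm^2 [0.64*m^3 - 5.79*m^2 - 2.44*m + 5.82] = 3.84*m - 11.58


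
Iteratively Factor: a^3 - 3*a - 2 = (a + 1)*(a^2 - a - 2) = (a + 1)^2*(a - 2)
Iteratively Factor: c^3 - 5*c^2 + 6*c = (c - 2)*(c^2 - 3*c) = (c - 3)*(c - 2)*(c)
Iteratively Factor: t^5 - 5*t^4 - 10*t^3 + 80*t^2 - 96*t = (t - 3)*(t^4 - 2*t^3 - 16*t^2 + 32*t) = (t - 3)*(t + 4)*(t^3 - 6*t^2 + 8*t) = t*(t - 3)*(t + 4)*(t^2 - 6*t + 8) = t*(t - 4)*(t - 3)*(t + 4)*(t - 2)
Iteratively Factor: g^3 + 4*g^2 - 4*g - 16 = (g - 2)*(g^2 + 6*g + 8) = (g - 2)*(g + 2)*(g + 4)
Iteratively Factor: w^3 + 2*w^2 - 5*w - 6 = (w + 1)*(w^2 + w - 6) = (w - 2)*(w + 1)*(w + 3)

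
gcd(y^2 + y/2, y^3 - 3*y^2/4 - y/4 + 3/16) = y + 1/2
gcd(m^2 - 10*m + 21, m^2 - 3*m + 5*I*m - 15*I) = m - 3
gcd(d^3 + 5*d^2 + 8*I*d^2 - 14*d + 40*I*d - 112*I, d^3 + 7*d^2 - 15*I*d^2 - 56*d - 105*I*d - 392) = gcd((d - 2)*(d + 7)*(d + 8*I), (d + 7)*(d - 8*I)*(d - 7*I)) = d + 7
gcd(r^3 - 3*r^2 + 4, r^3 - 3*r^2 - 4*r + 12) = r - 2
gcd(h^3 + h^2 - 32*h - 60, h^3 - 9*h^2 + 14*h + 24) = h - 6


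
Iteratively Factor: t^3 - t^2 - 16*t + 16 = (t - 4)*(t^2 + 3*t - 4) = (t - 4)*(t - 1)*(t + 4)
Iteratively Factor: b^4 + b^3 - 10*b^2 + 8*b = (b + 4)*(b^3 - 3*b^2 + 2*b) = (b - 2)*(b + 4)*(b^2 - b) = (b - 2)*(b - 1)*(b + 4)*(b)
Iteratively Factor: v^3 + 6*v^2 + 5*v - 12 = (v - 1)*(v^2 + 7*v + 12) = (v - 1)*(v + 4)*(v + 3)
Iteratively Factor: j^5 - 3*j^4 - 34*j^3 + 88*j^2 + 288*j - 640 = (j - 5)*(j^4 + 2*j^3 - 24*j^2 - 32*j + 128) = (j - 5)*(j + 4)*(j^3 - 2*j^2 - 16*j + 32) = (j - 5)*(j - 2)*(j + 4)*(j^2 - 16) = (j - 5)*(j - 2)*(j + 4)^2*(j - 4)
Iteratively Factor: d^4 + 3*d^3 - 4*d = (d + 2)*(d^3 + d^2 - 2*d) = (d - 1)*(d + 2)*(d^2 + 2*d) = (d - 1)*(d + 2)^2*(d)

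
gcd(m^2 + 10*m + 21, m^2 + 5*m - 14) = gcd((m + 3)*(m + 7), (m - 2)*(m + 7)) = m + 7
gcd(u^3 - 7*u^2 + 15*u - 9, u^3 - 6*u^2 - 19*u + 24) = u - 1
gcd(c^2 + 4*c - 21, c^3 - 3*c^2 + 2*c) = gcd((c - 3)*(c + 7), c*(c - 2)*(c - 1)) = 1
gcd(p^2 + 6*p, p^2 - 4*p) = p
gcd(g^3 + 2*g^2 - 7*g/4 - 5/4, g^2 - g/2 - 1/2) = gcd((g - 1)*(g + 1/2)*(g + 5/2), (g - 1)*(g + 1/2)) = g^2 - g/2 - 1/2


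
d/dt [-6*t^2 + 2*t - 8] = 2 - 12*t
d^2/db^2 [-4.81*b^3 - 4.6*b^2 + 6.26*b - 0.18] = -28.86*b - 9.2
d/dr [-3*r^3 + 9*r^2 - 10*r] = -9*r^2 + 18*r - 10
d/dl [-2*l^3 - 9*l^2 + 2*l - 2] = -6*l^2 - 18*l + 2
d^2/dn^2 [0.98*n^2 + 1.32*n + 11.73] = 1.96000000000000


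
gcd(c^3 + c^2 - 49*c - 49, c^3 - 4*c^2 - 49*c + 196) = c^2 - 49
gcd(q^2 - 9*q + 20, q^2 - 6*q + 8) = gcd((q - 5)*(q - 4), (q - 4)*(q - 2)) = q - 4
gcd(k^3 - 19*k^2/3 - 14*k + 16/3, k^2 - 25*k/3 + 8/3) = k^2 - 25*k/3 + 8/3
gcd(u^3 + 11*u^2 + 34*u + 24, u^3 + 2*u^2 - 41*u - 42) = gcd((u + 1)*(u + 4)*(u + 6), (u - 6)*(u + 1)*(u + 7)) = u + 1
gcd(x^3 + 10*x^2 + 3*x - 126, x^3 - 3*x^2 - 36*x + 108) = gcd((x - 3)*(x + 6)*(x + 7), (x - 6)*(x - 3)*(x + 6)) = x^2 + 3*x - 18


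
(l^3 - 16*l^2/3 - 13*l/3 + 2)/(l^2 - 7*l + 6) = (3*l^2 + 2*l - 1)/(3*(l - 1))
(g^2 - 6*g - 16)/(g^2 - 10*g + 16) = (g + 2)/(g - 2)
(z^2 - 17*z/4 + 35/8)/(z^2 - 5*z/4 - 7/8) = (2*z - 5)/(2*z + 1)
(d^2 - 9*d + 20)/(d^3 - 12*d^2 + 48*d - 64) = (d - 5)/(d^2 - 8*d + 16)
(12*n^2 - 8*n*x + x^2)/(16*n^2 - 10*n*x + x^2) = (-6*n + x)/(-8*n + x)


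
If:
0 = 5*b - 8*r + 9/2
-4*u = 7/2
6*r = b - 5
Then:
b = -67/22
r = -59/44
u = -7/8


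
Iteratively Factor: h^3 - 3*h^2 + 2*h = (h - 1)*(h^2 - 2*h) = (h - 2)*(h - 1)*(h)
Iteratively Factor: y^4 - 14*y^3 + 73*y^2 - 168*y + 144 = (y - 3)*(y^3 - 11*y^2 + 40*y - 48) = (y - 4)*(y - 3)*(y^2 - 7*y + 12) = (y - 4)*(y - 3)^2*(y - 4)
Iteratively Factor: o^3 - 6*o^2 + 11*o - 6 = (o - 2)*(o^2 - 4*o + 3) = (o - 3)*(o - 2)*(o - 1)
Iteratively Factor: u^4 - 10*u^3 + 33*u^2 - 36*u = (u - 3)*(u^3 - 7*u^2 + 12*u) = (u - 3)^2*(u^2 - 4*u) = u*(u - 3)^2*(u - 4)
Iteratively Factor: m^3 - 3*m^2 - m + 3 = (m - 3)*(m^2 - 1) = (m - 3)*(m - 1)*(m + 1)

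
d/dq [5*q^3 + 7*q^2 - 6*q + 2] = 15*q^2 + 14*q - 6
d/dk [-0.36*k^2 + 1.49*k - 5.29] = 1.49 - 0.72*k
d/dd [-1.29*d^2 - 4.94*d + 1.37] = -2.58*d - 4.94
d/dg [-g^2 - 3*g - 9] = -2*g - 3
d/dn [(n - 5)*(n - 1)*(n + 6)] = 3*n^2 - 31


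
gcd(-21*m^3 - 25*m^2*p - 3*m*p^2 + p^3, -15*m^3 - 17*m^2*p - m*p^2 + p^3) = 3*m^2 + 4*m*p + p^2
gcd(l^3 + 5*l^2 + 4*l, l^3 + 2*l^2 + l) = l^2 + l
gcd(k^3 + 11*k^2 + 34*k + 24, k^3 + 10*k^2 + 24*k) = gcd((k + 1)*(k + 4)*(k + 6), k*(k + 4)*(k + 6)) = k^2 + 10*k + 24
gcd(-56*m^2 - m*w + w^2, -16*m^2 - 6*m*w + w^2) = -8*m + w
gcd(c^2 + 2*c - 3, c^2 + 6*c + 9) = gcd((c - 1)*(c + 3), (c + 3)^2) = c + 3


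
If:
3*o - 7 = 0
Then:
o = 7/3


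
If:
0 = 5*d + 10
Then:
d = -2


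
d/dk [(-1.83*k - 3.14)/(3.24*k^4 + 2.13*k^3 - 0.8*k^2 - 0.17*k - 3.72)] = (17.7876*k^4 + 48.4902*k^3 + 18.6006*k^2 - 5.024*k + 6.2738)/(10.4976*k^8 + 13.8024*k^7 - 0.647100000000002*k^6 - 4.5096*k^5 - 24.1898*k^4 - 15.5752*k^3 + 5.9809*k^2 + 1.2648*k + 13.8384)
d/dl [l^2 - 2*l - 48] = 2*l - 2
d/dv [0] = 0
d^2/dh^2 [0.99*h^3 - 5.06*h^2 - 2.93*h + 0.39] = 5.94*h - 10.12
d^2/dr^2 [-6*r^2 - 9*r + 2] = -12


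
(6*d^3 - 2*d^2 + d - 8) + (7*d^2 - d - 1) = 6*d^3 + 5*d^2 - 9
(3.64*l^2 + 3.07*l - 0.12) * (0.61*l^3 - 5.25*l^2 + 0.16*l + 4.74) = 2.2204*l^5 - 17.2373*l^4 - 15.6083*l^3 + 18.3748*l^2 + 14.5326*l - 0.5688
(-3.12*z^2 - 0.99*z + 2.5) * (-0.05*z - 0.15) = 0.156*z^3 + 0.5175*z^2 + 0.0235*z - 0.375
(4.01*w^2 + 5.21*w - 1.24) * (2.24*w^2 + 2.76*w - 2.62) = 8.9824*w^4 + 22.738*w^3 + 1.0958*w^2 - 17.0726*w + 3.2488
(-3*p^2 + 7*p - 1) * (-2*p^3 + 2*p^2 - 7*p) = 6*p^5 - 20*p^4 + 37*p^3 - 51*p^2 + 7*p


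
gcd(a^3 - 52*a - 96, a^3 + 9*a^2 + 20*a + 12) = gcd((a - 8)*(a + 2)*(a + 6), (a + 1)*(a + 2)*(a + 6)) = a^2 + 8*a + 12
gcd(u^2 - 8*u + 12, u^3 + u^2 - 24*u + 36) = u - 2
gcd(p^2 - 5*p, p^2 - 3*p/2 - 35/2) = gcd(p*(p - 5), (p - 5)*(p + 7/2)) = p - 5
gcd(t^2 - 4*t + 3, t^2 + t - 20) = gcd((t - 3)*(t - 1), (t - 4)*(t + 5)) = 1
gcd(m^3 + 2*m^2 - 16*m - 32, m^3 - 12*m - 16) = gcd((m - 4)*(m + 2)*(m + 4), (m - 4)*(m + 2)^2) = m^2 - 2*m - 8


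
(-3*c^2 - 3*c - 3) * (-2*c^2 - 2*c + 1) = 6*c^4 + 12*c^3 + 9*c^2 + 3*c - 3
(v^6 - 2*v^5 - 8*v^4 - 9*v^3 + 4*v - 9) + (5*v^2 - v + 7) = v^6 - 2*v^5 - 8*v^4 - 9*v^3 + 5*v^2 + 3*v - 2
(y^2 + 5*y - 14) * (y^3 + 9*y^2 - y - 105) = y^5 + 14*y^4 + 30*y^3 - 236*y^2 - 511*y + 1470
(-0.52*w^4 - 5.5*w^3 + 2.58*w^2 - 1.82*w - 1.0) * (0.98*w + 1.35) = -0.5096*w^5 - 6.092*w^4 - 4.8966*w^3 + 1.6994*w^2 - 3.437*w - 1.35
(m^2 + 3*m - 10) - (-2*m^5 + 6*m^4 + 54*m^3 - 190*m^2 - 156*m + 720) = 2*m^5 - 6*m^4 - 54*m^3 + 191*m^2 + 159*m - 730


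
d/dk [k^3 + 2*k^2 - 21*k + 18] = 3*k^2 + 4*k - 21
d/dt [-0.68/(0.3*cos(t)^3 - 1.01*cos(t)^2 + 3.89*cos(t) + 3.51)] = (-0.612*cos(t)^2 + 1.3736*cos(t) - 2.6452)*sin(t)/(0.3*cos(t)^3 - 1.01*cos(t)^2 + 3.89*cos(t) + 3.51)^2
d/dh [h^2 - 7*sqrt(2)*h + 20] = 2*h - 7*sqrt(2)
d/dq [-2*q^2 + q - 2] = 1 - 4*q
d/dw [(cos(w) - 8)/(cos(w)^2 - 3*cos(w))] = (sin(w) + 24*sin(w)/cos(w)^2 - 16*tan(w))/(cos(w) - 3)^2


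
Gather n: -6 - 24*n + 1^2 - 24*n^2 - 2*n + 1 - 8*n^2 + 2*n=-32*n^2 - 24*n - 4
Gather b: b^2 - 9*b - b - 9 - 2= b^2 - 10*b - 11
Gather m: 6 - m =6 - m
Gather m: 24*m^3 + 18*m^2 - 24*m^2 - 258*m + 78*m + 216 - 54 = 24*m^3 - 6*m^2 - 180*m + 162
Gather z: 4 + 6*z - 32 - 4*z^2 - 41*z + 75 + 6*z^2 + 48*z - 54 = 2*z^2 + 13*z - 7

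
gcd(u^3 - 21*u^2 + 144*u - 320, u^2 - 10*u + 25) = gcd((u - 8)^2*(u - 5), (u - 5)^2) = u - 5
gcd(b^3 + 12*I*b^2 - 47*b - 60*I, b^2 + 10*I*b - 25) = b + 5*I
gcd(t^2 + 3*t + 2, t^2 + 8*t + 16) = 1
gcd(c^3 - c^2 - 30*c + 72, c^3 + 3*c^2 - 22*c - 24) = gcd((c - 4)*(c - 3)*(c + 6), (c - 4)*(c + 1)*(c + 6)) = c^2 + 2*c - 24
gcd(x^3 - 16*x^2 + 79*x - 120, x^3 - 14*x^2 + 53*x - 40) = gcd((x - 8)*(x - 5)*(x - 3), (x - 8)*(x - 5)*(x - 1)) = x^2 - 13*x + 40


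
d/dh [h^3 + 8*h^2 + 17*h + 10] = 3*h^2 + 16*h + 17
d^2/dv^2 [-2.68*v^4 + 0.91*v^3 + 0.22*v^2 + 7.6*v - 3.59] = -32.16*v^2 + 5.46*v + 0.44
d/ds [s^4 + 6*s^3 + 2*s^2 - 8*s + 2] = 4*s^3 + 18*s^2 + 4*s - 8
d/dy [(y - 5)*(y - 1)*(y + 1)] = 3*y^2 - 10*y - 1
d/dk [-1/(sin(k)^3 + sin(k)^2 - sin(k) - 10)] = (3*sin(k)^2 + 2*sin(k) - 1)*cos(k)/(sin(k)^3 + sin(k)^2 - sin(k) - 10)^2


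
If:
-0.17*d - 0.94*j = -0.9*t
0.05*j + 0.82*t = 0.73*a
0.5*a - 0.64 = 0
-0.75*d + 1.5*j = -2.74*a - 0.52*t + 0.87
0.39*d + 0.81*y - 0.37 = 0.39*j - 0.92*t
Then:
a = 1.28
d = 4.74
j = 0.22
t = 1.13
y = -3.00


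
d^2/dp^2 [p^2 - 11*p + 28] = 2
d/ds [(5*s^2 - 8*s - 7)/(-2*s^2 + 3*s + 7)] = (-s^2 + 42*s - 35)/(4*s^4 - 12*s^3 - 19*s^2 + 42*s + 49)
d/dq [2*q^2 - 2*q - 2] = 4*q - 2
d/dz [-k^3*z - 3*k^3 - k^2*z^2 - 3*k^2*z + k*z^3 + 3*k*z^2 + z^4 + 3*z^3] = -k^3 - 2*k^2*z - 3*k^2 + 3*k*z^2 + 6*k*z + 4*z^3 + 9*z^2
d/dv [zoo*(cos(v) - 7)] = zoo*sin(v)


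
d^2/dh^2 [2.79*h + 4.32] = 0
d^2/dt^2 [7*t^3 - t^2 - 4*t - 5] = 42*t - 2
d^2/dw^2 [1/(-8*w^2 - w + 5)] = 2*(64*w^2 + 8*w - (16*w + 1)^2 - 40)/(8*w^2 + w - 5)^3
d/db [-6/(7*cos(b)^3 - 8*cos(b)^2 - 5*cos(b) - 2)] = 6*(-21*cos(b)^2 + 16*cos(b) + 5)*sin(b)/(-7*cos(b)^3 + 8*cos(b)^2 + 5*cos(b) + 2)^2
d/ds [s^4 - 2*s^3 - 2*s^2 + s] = 4*s^3 - 6*s^2 - 4*s + 1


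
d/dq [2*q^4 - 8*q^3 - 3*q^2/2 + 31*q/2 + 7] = 8*q^3 - 24*q^2 - 3*q + 31/2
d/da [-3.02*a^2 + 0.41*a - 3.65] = 0.41 - 6.04*a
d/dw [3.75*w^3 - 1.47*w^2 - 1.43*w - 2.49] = 11.25*w^2 - 2.94*w - 1.43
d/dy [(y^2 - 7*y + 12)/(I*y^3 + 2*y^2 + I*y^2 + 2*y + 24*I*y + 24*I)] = (I*y^4 - 14*I*y^3 + y^2*(-16 + 5*I) + y*(48 - 24*I) + 24 + 456*I)/(y^6 + y^5*(2 - 4*I) + y^4*(45 - 8*I) + y^3*(88 - 100*I) + y^2*(620 - 192*I) + y*(1152 - 96*I) + 576)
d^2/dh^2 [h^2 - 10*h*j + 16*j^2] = 2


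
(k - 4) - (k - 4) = 0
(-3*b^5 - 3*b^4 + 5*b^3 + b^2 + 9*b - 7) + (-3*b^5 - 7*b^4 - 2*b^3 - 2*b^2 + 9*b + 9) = -6*b^5 - 10*b^4 + 3*b^3 - b^2 + 18*b + 2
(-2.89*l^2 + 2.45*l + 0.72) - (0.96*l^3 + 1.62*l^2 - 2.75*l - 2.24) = -0.96*l^3 - 4.51*l^2 + 5.2*l + 2.96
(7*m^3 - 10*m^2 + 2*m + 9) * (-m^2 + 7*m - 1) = -7*m^5 + 59*m^4 - 79*m^3 + 15*m^2 + 61*m - 9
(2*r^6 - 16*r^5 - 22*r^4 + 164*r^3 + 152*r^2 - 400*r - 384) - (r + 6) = 2*r^6 - 16*r^5 - 22*r^4 + 164*r^3 + 152*r^2 - 401*r - 390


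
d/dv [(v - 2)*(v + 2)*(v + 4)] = 3*v^2 + 8*v - 4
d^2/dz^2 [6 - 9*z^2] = -18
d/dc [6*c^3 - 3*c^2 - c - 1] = 18*c^2 - 6*c - 1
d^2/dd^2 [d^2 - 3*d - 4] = 2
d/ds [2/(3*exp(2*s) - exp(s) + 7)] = (2 - 12*exp(s))*exp(s)/(3*exp(2*s) - exp(s) + 7)^2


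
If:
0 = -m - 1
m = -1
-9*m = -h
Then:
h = -9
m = -1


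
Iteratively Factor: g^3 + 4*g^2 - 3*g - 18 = (g + 3)*(g^2 + g - 6) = (g - 2)*(g + 3)*(g + 3)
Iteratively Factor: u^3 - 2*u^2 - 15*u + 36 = (u + 4)*(u^2 - 6*u + 9) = (u - 3)*(u + 4)*(u - 3)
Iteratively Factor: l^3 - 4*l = (l - 2)*(l^2 + 2*l) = l*(l - 2)*(l + 2)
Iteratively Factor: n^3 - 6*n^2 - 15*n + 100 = (n - 5)*(n^2 - n - 20) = (n - 5)^2*(n + 4)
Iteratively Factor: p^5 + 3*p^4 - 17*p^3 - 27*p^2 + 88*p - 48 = (p - 3)*(p^4 + 6*p^3 + p^2 - 24*p + 16) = (p - 3)*(p + 4)*(p^3 + 2*p^2 - 7*p + 4) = (p - 3)*(p + 4)^2*(p^2 - 2*p + 1) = (p - 3)*(p - 1)*(p + 4)^2*(p - 1)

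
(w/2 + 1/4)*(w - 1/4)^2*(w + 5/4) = w^4/2 + 5*w^3/8 - 3*w^2/32 - 13*w/128 + 5/256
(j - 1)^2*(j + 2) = j^3 - 3*j + 2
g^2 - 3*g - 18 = (g - 6)*(g + 3)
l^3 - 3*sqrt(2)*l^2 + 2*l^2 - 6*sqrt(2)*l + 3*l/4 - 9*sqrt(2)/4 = (l + 1/2)*(l + 3/2)*(l - 3*sqrt(2))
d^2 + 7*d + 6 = (d + 1)*(d + 6)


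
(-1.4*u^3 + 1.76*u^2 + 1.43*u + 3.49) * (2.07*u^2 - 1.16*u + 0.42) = -2.898*u^5 + 5.2672*u^4 + 0.3305*u^3 + 6.3047*u^2 - 3.4478*u + 1.4658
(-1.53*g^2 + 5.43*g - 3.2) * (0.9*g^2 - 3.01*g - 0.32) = -1.377*g^4 + 9.4923*g^3 - 18.7347*g^2 + 7.8944*g + 1.024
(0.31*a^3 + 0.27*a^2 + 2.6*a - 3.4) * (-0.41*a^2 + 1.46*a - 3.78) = -0.1271*a^5 + 0.3419*a^4 - 1.8436*a^3 + 4.1694*a^2 - 14.792*a + 12.852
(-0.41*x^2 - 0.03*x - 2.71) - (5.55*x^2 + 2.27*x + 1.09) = -5.96*x^2 - 2.3*x - 3.8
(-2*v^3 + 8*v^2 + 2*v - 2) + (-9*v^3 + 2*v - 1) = -11*v^3 + 8*v^2 + 4*v - 3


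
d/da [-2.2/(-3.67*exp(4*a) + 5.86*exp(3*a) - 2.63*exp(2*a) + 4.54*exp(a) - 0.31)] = (-32.296*exp(3*a) + 38.676*exp(2*a) - 11.572*exp(a) + 9.988)*exp(a)/(3.67*exp(4*a) - 5.86*exp(3*a) + 2.63*exp(2*a) - 4.54*exp(a) + 0.31)^2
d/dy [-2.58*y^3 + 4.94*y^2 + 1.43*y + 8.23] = -7.74*y^2 + 9.88*y + 1.43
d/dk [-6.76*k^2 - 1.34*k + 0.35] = -13.52*k - 1.34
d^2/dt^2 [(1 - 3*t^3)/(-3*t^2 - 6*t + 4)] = 6*(48*t^3 - 81*t^2 + 30*t - 16)/(27*t^6 + 162*t^5 + 216*t^4 - 216*t^3 - 288*t^2 + 288*t - 64)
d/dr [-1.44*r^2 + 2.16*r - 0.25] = 2.16 - 2.88*r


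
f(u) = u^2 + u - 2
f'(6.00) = 13.00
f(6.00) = 40.00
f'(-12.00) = -23.00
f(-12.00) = 130.00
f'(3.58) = 8.16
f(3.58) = 14.40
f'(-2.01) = -3.02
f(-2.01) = 0.03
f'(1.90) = 4.80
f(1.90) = 3.51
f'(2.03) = 5.06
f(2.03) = 4.15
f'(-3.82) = -6.64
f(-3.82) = 8.77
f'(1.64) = 4.28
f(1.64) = 2.33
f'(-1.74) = -2.48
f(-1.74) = -0.71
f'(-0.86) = -0.72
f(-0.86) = -2.12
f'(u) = 2*u + 1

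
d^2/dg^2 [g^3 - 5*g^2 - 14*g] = 6*g - 10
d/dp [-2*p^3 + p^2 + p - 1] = -6*p^2 + 2*p + 1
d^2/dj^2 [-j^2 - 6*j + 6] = -2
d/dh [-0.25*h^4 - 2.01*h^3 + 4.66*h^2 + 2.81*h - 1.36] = -1.0*h^3 - 6.03*h^2 + 9.32*h + 2.81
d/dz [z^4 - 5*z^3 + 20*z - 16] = 4*z^3 - 15*z^2 + 20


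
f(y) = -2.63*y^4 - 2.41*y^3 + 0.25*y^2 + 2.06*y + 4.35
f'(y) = -10.52*y^3 - 7.23*y^2 + 0.5*y + 2.06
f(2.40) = -109.84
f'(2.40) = -183.81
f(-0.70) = 3.23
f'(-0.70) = 1.78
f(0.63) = 4.73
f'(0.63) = -3.13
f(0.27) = 4.86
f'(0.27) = 1.46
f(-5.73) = -2380.98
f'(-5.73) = 1740.97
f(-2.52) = -66.75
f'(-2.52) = 123.24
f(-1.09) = 1.81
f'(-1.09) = 6.55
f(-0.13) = 4.09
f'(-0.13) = 1.90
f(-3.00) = -147.54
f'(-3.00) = 219.53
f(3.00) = -265.32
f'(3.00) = -345.55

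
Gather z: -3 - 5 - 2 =-10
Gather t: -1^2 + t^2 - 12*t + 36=t^2 - 12*t + 35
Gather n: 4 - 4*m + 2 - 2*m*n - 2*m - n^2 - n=-6*m - n^2 + n*(-2*m - 1) + 6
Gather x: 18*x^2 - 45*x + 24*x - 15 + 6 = 18*x^2 - 21*x - 9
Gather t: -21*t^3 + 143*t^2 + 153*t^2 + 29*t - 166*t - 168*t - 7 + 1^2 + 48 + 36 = -21*t^3 + 296*t^2 - 305*t + 78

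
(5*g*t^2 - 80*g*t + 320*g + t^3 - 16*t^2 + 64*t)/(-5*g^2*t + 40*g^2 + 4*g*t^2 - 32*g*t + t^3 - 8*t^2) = (t - 8)/(-g + t)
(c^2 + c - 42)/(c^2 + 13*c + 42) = (c - 6)/(c + 6)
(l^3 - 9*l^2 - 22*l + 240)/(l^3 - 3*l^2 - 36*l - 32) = (l^2 - l - 30)/(l^2 + 5*l + 4)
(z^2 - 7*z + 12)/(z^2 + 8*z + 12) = (z^2 - 7*z + 12)/(z^2 + 8*z + 12)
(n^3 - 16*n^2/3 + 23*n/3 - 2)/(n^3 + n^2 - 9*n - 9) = (3*n^2 - 7*n + 2)/(3*(n^2 + 4*n + 3))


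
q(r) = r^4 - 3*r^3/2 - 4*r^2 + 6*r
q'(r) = 4*r^3 - 9*r^2/2 - 8*r + 6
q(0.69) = 1.97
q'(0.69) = -0.35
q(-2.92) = 58.42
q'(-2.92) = -108.60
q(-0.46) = -3.42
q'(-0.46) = 8.34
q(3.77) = 87.40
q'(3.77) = 126.21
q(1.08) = 1.29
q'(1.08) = -2.85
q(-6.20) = 1644.17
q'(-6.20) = -1070.69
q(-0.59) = -4.50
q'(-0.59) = 8.33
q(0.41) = 1.71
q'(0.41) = 2.24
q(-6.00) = 1440.00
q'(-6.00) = -972.00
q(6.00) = 864.00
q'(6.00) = 660.00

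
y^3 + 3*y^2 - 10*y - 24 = (y - 3)*(y + 2)*(y + 4)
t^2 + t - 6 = (t - 2)*(t + 3)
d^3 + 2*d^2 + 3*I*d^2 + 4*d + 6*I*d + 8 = (d + 2)*(d - I)*(d + 4*I)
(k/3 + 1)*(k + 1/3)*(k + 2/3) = k^3/3 + 4*k^2/3 + 29*k/27 + 2/9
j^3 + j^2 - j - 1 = (j - 1)*(j + 1)^2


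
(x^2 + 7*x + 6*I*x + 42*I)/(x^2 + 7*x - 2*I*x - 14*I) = (x + 6*I)/(x - 2*I)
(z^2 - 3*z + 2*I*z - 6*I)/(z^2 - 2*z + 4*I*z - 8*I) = (z^2 + z*(-3 + 2*I) - 6*I)/(z^2 + z*(-2 + 4*I) - 8*I)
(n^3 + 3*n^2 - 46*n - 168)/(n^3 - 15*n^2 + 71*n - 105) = (n^2 + 10*n + 24)/(n^2 - 8*n + 15)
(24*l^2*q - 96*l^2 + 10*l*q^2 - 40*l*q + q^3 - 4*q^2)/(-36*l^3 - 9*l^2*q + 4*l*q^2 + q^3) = (6*l*q - 24*l + q^2 - 4*q)/(-9*l^2 + q^2)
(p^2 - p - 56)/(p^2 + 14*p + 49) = (p - 8)/(p + 7)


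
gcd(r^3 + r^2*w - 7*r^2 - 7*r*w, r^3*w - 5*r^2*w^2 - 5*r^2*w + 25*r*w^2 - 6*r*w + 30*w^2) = 1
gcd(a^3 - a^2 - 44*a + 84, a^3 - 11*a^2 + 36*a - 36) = a^2 - 8*a + 12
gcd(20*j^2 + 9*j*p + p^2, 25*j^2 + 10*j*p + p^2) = 5*j + p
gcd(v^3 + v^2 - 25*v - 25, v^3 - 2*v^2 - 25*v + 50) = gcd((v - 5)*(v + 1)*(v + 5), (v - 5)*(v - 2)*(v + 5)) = v^2 - 25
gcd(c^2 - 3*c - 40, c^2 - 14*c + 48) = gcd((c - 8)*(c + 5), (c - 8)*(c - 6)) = c - 8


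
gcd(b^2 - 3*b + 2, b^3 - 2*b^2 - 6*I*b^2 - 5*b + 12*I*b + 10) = b - 2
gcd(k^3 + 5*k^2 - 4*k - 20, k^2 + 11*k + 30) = k + 5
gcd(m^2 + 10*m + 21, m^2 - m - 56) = m + 7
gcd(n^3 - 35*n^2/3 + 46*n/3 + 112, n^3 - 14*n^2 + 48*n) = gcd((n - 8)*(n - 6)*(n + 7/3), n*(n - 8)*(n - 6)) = n^2 - 14*n + 48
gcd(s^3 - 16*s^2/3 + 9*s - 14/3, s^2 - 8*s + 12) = s - 2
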